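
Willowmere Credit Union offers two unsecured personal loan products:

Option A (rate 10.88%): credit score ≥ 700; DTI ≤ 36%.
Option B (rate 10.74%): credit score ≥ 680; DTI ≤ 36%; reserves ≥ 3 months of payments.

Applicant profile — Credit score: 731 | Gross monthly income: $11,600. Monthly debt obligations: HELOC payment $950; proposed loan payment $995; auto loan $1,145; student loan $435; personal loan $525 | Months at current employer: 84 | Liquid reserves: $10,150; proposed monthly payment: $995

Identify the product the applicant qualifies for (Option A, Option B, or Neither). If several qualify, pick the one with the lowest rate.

Option B

Total debts = (950 + 995 + 1,145 + 435 + 525) = 4,050; DTI = 4,050/11,600 = 34.9%.
Reserves = 10,150/995 = 10.2 months.
Option A: score 731 ≥ 700; DTI 34.9% ≤ 36% → qualifies.
Option B: score 731 ≥ 680; DTI 34.9% ≤ 36%; reserves 10.2 ≥ 3 mo → qualifies.
Qualifying: Option A, Option B. Lowest rate is 10.74% → Option B.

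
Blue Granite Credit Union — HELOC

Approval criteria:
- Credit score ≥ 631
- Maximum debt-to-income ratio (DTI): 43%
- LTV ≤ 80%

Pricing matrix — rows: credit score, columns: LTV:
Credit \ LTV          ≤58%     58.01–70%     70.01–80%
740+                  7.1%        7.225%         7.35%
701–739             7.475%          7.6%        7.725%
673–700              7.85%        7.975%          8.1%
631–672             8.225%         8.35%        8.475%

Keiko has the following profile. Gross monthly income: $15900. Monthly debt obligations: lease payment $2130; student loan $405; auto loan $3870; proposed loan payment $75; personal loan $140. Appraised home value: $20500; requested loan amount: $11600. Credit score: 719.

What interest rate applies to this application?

Credit score 719 ≥ 631; Total monthly debts = (2,130 + 405 + 3,870 + 75 + 140) = 6,620. DTI: 6,620 ÷ 15,900 = 41.6%, within the 43% cap
LTV: 11,600 ÷ 20,500 = 56.6%, within 80% cap
Score 719 is in the 701–739 band; LTV 56.6% is in the ≤58% band → 7.475%.

7.475%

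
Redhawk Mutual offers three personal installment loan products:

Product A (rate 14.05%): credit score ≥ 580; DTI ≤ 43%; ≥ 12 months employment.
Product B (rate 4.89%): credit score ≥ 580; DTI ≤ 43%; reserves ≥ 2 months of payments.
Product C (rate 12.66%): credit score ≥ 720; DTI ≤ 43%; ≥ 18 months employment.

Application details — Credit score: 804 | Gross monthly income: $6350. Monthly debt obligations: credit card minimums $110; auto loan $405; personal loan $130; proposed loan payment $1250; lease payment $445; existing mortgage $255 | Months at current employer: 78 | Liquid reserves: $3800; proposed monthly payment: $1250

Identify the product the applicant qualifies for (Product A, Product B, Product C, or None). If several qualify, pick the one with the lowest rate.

Product B

Total debts = (110 + 405 + 130 + 1,250 + 445 + 255) = 2,595; DTI = 2,595/6,350 = 40.9%.
Reserves = 3,800/1,250 = 3.0 months.
Product A: score 804 ≥ 580; DTI 40.9% ≤ 43%; employment 78 ≥ 12 mo → qualifies.
Product B: score 804 ≥ 580; DTI 40.9% ≤ 43%; reserves 3.0 ≥ 2 mo → qualifies.
Product C: score 804 ≥ 720; DTI 40.9% ≤ 43%; employment 78 ≥ 18 mo → qualifies.
Qualifying: Product A, Product B, Product C. Lowest rate is 4.89% → Product B.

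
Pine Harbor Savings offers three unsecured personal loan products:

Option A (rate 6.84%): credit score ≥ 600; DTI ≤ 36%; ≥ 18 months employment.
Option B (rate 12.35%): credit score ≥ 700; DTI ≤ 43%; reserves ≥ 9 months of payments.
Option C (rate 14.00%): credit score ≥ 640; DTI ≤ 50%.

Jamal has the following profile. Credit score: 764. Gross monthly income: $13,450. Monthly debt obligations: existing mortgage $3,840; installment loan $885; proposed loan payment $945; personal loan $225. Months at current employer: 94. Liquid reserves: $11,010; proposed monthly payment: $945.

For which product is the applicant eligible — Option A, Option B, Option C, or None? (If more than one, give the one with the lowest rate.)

Option C

Total debts = (3,840 + 885 + 945 + 225) = 5,895; DTI = 5,895/13,450 = 43.8%.
Reserves = 11,010/945 = 11.7 months.
Option A: score 764 ≥ 600; DTI 43.8% > 36%; employment 94 ≥ 18 mo → does not qualify.
Option B: score 764 ≥ 700; DTI 43.8% > 43%; reserves 11.7 ≥ 9 mo → does not qualify.
Option C: score 764 ≥ 640; DTI 43.8% ≤ 50% → qualifies.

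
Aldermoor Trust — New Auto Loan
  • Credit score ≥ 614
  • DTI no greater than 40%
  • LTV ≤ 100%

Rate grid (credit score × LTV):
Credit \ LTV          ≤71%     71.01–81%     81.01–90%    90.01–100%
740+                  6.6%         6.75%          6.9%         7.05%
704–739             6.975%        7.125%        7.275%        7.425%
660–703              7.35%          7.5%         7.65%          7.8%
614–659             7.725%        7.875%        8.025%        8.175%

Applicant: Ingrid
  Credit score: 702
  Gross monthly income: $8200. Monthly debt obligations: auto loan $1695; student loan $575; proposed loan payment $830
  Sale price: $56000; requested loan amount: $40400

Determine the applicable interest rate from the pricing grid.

7.5%

Credit score 702 ≥ 614; Total monthly debts = (1,695 + 575 + 830) = 3,100. Debt-to-income = 3,100/8,200 = 37.8% — meets 40% limit
Loan-to-value = 40,400/56,000 = 72.1% — pass (100% max)
Credit 702 → row 660–703; LTV 72.1% → column 71.01–81%. Grid cell → 7.5%.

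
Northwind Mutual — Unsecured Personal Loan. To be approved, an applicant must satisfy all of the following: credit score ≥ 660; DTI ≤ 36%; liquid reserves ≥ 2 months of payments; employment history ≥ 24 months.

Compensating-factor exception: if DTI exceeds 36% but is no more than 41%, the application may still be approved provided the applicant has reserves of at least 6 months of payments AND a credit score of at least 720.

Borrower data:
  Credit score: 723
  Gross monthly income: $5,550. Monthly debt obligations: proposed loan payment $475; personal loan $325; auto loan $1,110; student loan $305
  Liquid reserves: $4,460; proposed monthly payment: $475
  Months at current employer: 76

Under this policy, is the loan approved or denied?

Approved

Credit score 723 ≥ 660 (meets base)
Total debts = (475 + 325 + 1,110 + 305) = 2,215. DTI: 2,215 ÷ 5,550 = 39.9%, over the 36% base limit.
Reserves: 4,460 ÷ 475 = 9.4 months (meets 2-month minimum)
Employment 76 ≥ 24 months
DTI 39.9% is within the 36%–41% exception band; checking compensating factors.
Override check — reserves: 9.4 mo (ok); score: 723 (ok).
Both compensating conditions met → exception applies.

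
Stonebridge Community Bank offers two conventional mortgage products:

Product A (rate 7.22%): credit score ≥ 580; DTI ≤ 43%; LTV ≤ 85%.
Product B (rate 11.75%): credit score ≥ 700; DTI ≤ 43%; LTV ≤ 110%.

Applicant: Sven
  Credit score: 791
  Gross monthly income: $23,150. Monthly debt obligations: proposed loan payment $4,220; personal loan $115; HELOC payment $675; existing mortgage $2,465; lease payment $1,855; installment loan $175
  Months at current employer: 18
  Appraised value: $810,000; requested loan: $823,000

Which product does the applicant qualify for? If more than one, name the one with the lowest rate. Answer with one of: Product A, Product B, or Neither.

Product B

Total debts = (4,220 + 115 + 675 + 2,465 + 1,855 + 175) = 9,505; DTI = 9,505/23,150 = 41.1%.
LTV = 823,000/810,000 = 101.6%.
Product A: score 791 ≥ 580; DTI 41.1% ≤ 43%; LTV 101.6% > 85% → does not qualify.
Product B: score 791 ≥ 700; DTI 41.1% ≤ 43%; LTV 101.6% ≤ 110% → qualifies.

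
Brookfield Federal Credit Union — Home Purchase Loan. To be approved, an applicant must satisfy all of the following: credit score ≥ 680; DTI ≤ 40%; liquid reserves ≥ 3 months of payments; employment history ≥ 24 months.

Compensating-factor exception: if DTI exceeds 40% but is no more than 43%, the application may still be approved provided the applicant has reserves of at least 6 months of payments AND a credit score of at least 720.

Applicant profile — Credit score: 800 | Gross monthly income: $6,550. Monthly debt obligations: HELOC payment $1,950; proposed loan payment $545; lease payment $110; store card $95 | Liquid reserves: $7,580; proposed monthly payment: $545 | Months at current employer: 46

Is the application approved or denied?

Credit score 800 ≥ 680 (meets base)
Total debts = (1,950 + 545 + 110 + 95) = 2,700. DTI = 2,700/6,550 = 41.2% > 40% — standard DTI limit exceeded.
Reserves: 7,580 ÷ 545 = 13.9 months (meets 3-month minimum)
Employment 46 ≥ 24 months
DTI 41.2% is within the 40%–43% exception band; checking compensating factors.
Reserves 13.9 ≥ 6 months; credit score 800 ≥ 720.
Both compensating conditions met → exception applies.

Approved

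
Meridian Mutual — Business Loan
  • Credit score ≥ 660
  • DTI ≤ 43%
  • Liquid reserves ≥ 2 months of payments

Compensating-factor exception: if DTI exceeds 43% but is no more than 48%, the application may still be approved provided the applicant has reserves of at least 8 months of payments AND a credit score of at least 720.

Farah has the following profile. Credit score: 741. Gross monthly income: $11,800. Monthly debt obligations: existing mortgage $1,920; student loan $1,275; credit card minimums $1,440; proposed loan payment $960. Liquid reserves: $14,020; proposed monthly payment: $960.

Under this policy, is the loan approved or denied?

Credit score 741 ≥ 660 (meets base)
Total debts = (1,920 + 1,275 + 1,440 + 960) = 5,595. DTI = 5,595/11,800 = 47.4% > 43% — standard DTI limit exceeded.
Reserves = 14,020/960 = 14.6 months ≥ 2
47.4% falls in the override range (43%–48%), so the compensating-factor test applies.
Override check — reserves: 14.6 mo (ok); score: 741 (ok).
Both override conditions satisfied; DTI exception granted.

Approved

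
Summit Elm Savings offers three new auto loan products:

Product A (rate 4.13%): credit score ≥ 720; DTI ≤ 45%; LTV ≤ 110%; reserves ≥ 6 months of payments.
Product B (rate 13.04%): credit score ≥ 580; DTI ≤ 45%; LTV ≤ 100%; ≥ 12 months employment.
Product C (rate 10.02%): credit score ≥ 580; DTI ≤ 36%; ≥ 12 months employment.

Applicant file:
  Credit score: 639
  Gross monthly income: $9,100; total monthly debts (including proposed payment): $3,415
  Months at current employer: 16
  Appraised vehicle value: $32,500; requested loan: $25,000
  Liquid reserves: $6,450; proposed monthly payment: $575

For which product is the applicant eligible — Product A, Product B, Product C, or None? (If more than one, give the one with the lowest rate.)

Product B

DTI = 3,415/9,100 = 37.5%.
LTV = 25,000/32,500 = 76.9%.
Reserves = 6,450/575 = 11.2 months.
Product A: score 639 < 720; DTI 37.5% ≤ 45%; LTV 76.9% ≤ 110%; reserves 11.2 ≥ 6 mo → does not qualify.
Product B: score 639 ≥ 580; DTI 37.5% ≤ 45%; LTV 76.9% ≤ 100%; employment 16 ≥ 12 mo → qualifies.
Product C: score 639 ≥ 580; DTI 37.5% > 36%; employment 16 ≥ 12 mo → does not qualify.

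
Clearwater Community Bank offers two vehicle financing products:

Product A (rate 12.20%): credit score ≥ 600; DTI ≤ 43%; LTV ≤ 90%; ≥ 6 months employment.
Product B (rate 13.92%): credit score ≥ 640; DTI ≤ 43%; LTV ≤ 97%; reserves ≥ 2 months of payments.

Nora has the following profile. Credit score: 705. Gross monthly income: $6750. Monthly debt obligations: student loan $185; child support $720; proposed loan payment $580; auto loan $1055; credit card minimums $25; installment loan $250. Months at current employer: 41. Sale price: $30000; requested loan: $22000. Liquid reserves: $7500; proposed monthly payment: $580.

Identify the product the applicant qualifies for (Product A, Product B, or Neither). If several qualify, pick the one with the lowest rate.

Product A

Total debts = (185 + 720 + 580 + 1,055 + 25 + 250) = 2,815; DTI = 2,815/6,750 = 41.7%.
LTV = 22,000/30,000 = 73.3%.
Reserves = 7,500/580 = 12.9 months.
Product A: score 705 ≥ 600; DTI 41.7% ≤ 43%; LTV 73.3% ≤ 90%; employment 41 ≥ 6 mo → qualifies.
Product B: score 705 ≥ 640; DTI 41.7% ≤ 43%; LTV 73.3% ≤ 97%; reserves 12.9 ≥ 2 mo → qualifies.
Qualifying: Product A, Product B. Lowest rate is 12.20% → Product A.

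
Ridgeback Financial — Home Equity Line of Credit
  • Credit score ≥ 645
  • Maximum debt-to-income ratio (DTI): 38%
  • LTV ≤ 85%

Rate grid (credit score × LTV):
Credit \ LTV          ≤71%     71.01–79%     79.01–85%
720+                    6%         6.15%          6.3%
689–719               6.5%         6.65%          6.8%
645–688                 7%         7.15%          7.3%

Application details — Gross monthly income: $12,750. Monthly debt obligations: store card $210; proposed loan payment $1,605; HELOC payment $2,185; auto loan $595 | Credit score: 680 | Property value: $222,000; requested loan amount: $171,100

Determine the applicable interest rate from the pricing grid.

7.15%

Credit score 680 ≥ 645; Total monthly debts = (210 + 1,605 + 2,185 + 595) = 4,595. Debt-to-income = 4,595/12,750 = 36% — meets 38% limit
LTV = 171,100/222,000 = 77.1% ≤ 85%
Score 680 is in the 645–688 band; LTV 77.1% is in the 71.01–79% band → 7.15%.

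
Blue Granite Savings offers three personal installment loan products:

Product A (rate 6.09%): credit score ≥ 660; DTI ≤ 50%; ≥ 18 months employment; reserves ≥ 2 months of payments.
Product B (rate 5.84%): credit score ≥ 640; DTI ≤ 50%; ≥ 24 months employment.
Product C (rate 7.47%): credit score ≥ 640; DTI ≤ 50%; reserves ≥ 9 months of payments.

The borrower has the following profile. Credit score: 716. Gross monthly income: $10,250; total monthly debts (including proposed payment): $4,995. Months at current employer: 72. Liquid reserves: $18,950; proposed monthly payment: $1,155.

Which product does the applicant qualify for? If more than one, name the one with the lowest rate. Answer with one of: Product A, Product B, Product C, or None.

Product B

DTI = 4,995/10,250 = 48.7%.
Reserves = 18,950/1,155 = 16.4 months.
Product A: score 716 ≥ 660; DTI 48.7% ≤ 50%; employment 72 ≥ 18 mo; reserves 16.4 ≥ 2 mo → qualifies.
Product B: score 716 ≥ 640; DTI 48.7% ≤ 50%; employment 72 ≥ 24 mo → qualifies.
Product C: score 716 ≥ 640; DTI 48.7% ≤ 50%; reserves 16.4 ≥ 9 mo → qualifies.
Qualifying: Product A, Product B, Product C. Lowest rate is 5.84% → Product B.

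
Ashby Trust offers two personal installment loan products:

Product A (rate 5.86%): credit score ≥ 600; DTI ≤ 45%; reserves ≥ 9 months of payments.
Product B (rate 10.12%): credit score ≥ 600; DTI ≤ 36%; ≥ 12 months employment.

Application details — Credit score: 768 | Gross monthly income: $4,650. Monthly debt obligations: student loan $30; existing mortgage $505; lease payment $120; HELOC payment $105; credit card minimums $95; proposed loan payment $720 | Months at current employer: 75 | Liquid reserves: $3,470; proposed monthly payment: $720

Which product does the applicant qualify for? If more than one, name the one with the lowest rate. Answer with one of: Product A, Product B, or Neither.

Product B

Total debts = (30 + 505 + 120 + 105 + 95 + 720) = 1,575; DTI = 1,575/4,650 = 33.9%.
Reserves = 3,470/720 = 4.8 months.
Product A: score 768 ≥ 600; DTI 33.9% ≤ 45%; reserves 4.8 < 9 mo → does not qualify.
Product B: score 768 ≥ 600; DTI 33.9% ≤ 36%; employment 75 ≥ 12 mo → qualifies.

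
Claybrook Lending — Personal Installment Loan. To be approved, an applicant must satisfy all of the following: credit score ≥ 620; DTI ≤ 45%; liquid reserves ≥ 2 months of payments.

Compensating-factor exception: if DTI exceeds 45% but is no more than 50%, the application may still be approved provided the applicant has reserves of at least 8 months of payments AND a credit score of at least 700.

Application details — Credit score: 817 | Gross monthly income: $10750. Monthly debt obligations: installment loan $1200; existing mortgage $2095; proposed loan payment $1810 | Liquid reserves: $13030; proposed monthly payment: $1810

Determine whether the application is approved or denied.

Denied

Credit score 817 ≥ 620 (meets base)
Total debts = (1,200 + 2,095 + 1,810) = 5,105. DTI: 5,105 ÷ 10,750 = 47.5%, over the 45% base limit.
Reserves: 13,030 ÷ 1,810 = 7.2 months (meets 2-month minimum)
DTI 47.5% is within the 45%–50% exception band; checking compensating factors.
Reserves 7.2 < 8 months; credit score 817 ≥ 700.
Compensating-factor requirement not fully met.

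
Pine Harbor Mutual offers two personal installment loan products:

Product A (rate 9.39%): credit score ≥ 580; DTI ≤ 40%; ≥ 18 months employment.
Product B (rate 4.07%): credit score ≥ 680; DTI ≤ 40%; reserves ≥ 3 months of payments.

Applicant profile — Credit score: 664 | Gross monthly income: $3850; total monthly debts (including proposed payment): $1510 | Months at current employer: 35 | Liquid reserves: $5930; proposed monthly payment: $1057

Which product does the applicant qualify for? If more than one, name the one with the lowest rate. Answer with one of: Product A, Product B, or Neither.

Product A

DTI = 1,510/3,850 = 39.2%.
Reserves = 5,930/1,057 = 5.6 months.
Product A: score 664 ≥ 580; DTI 39.2% ≤ 40%; employment 35 ≥ 18 mo → qualifies.
Product B: score 664 < 680; DTI 39.2% ≤ 40%; reserves 5.6 ≥ 3 mo → does not qualify.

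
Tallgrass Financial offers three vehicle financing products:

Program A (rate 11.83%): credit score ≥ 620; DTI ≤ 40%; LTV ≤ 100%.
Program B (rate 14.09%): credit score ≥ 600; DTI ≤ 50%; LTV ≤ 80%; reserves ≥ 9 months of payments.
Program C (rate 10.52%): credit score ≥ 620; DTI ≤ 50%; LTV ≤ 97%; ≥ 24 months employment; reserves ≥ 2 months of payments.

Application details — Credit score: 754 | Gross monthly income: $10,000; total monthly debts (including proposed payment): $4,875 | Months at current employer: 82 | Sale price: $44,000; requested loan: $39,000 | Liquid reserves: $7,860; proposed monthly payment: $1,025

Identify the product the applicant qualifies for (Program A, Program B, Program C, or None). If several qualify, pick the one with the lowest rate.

Program C

DTI = 4,875/10,000 = 48.8%.
LTV = 39,000/44,000 = 88.6%.
Reserves = 7,860/1,025 = 7.7 months.
Program A: score 754 ≥ 620; DTI 48.8% > 40%; LTV 88.6% ≤ 100% → does not qualify.
Program B: score 754 ≥ 600; DTI 48.8% ≤ 50%; LTV 88.6% > 80%; reserves 7.7 < 9 mo → does not qualify.
Program C: score 754 ≥ 620; DTI 48.8% ≤ 50%; LTV 88.6% ≤ 97%; employment 82 ≥ 24 mo; reserves 7.7 ≥ 2 mo → qualifies.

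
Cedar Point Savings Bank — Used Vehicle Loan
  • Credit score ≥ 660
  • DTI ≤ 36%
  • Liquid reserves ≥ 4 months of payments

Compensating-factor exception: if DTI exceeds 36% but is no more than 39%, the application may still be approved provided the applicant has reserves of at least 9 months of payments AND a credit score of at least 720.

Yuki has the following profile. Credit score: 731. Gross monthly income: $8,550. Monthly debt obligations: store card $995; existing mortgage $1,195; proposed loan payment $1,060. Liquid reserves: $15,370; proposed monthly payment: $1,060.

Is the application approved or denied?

Approved

Credit score 731 ≥ 660 (meets base)
Total debts = (995 + 1,195 + 1,060) = 3,250. DTI = 3,250/8,550 = 38% > 36% — standard DTI limit exceeded.
Liquid reserves cover 15,370/1,060 = 14.5 months — ≥ 4 required
DTI 38% is within the 36%–39% exception band; checking compensating factors.
Reserves 14.5 ≥ 9 months; credit score 731 ≥ 720.
Both compensating conditions met → exception applies.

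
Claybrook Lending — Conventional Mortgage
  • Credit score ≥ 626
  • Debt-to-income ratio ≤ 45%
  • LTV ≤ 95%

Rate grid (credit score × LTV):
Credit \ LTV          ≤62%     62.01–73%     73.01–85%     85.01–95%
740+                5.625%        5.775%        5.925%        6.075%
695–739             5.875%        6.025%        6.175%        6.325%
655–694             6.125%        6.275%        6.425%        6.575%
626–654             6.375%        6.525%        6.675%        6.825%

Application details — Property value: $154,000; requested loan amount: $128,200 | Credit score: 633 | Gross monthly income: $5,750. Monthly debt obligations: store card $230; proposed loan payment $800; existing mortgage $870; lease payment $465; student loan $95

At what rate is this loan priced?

6.675%

Credit score 633 ≥ 626; Total monthly debts = (230 + 800 + 870 + 465 + 95) = 2,460. DTI = 2,460/5,750 = 42.8% ≤ 45%
Loan-to-value = 128,200/154,000 = 83.2% — pass (95% max)
Score 633 is in the 626–654 band; LTV 83.2% is in the 73.01–85% band → 6.675%.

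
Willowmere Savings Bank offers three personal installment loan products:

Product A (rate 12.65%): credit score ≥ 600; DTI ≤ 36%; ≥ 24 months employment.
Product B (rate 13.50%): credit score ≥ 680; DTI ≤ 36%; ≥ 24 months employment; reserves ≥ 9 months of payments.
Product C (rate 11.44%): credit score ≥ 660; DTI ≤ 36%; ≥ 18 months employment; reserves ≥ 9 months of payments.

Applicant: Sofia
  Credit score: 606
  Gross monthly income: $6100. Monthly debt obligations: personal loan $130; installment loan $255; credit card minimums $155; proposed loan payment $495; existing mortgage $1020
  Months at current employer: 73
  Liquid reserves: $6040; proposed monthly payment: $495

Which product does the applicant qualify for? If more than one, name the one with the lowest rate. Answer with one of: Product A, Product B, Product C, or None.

Total debts = (130 + 255 + 155 + 495 + 1,020) = 2,055; DTI = 2,055/6,100 = 33.7%.
Reserves = 6,040/495 = 12.2 months.
Product A: score 606 ≥ 600; DTI 33.7% ≤ 36%; employment 73 ≥ 24 mo → qualifies.
Product B: score 606 < 680; DTI 33.7% ≤ 36%; employment 73 ≥ 24 mo; reserves 12.2 ≥ 9 mo → does not qualify.
Product C: score 606 < 660; DTI 33.7% ≤ 36%; employment 73 ≥ 18 mo; reserves 12.2 ≥ 9 mo → does not qualify.

Product A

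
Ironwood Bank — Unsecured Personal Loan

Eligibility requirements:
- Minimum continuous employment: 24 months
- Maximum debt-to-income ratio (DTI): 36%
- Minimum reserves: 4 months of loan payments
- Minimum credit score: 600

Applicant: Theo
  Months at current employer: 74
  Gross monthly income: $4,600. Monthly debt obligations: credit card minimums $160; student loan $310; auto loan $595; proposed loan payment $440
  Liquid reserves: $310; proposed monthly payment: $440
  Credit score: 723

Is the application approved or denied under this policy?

Denied

Employment 74 ≥ 24 months
Total monthly debts = (160 + 310 + 595 + 440) = 1,505. DTI = 1,505/4,600 = 32.7% ≤ 36%
Reserves: 310 ÷ 440 = 0.7 months (below 4-month minimum)
Credit score 723 ≥ 600 (meets)
Fails on reserves.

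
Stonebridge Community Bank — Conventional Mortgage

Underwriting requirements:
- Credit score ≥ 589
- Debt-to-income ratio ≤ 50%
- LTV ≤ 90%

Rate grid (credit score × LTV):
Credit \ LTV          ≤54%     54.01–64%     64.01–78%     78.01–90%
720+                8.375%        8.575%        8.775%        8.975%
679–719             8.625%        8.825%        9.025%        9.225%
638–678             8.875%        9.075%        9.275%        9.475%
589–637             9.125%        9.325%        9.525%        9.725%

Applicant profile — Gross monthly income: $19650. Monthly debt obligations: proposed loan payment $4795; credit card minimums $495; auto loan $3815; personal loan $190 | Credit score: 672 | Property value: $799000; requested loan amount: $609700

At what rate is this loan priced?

9.275%

Credit score 672 ≥ 589; Total monthly debts = (4,795 + 495 + 3,815 + 190) = 9,295. DTI: 9,295 ÷ 19,650 = 47.3%, within the 50% cap
LTV = 609,700/799,000 = 76.3% ≤ 90%
Score 672 is in the 638–678 band; LTV 76.3% is in the 64.01–78% band → 9.275%.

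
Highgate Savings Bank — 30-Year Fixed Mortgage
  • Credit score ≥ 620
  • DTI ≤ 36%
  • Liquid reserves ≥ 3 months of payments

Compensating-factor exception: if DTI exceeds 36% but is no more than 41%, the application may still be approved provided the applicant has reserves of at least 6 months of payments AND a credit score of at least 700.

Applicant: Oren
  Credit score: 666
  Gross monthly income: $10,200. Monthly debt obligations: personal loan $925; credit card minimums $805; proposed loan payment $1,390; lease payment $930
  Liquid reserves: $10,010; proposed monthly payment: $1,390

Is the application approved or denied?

Denied

Credit score 666 ≥ 620 (meets base)
Total debts = (925 + 805 + 1,390 + 930) = 4,050. DTI: 4,050 ÷ 10,200 = 39.7%, over the 36% base limit.
Liquid reserves cover 10,010/1,390 = 7.2 months — ≥ 3 required
39.7% falls in the override range (36%–41%), so the compensating-factor test applies.
Override check — reserves: 7.2 mo (ok); score: 666 (below 700).
Override conditions not both satisfied; exception does not apply.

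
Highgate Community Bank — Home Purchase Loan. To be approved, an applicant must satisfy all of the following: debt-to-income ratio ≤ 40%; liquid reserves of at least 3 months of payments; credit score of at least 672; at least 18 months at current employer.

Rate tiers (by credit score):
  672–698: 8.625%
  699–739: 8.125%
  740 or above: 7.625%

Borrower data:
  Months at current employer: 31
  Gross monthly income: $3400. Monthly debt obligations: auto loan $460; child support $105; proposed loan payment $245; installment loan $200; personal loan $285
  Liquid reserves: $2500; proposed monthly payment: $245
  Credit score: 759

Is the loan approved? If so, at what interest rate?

Credit score 759 ≥ 672 (meets minimum)
Employment 31 ≥ 18 months
Reserves: 2,500 ÷ 245 = 10.2 months (meets 3-month minimum)
Total monthly debts = (460 + 105 + 245 + 200 + 285) = 1,295. DTI: 1,295 ÷ 3,400 = 38.1%, within the 40% cap
All requirements met. Score 759 falls in the 740 or above tier → 7.625%.

Approved at 7.625%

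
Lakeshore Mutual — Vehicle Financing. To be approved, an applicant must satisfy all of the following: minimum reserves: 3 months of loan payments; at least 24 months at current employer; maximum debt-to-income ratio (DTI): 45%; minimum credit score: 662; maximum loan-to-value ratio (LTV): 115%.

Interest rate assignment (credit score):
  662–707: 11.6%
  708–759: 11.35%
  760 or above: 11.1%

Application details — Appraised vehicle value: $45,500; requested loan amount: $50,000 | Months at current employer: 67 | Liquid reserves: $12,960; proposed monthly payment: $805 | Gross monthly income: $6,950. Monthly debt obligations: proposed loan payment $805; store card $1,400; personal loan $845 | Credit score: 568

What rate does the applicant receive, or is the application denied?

Credit score 568 < 662 (below minimum)
Reserves: 12,960 ÷ 805 = 16.1 months (meets 3-month minimum)
LTV = 50,000/45,500 = 109.9% ≤ 115%
Total monthly debts = (805 + 1,400 + 845) = 3,050. DTI = 3,050/6,950 = 43.9% ≤ 45%
Employment 67 ≥ 24 months
Not all requirements met → denied.

Denied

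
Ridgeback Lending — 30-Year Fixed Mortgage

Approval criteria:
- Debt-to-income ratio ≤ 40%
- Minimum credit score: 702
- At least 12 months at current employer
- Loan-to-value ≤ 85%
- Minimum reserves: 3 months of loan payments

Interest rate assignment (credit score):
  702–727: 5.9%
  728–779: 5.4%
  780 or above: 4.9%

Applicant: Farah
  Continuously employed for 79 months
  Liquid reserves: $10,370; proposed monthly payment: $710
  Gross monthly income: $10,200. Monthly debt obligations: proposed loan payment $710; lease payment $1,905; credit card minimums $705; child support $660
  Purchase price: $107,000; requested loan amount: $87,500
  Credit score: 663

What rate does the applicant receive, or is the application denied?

Credit score 663 < 702 (below minimum)
Total monthly debts = (710 + 1,905 + 705 + 660) = 3,980. DTI = 3,980/10,200 = 39% ≤ 40%
Loan-to-value = 87,500/107,000 = 81.8% — pass (85% max)
Employment 79 ≥ 12 months
Reserves: 10,370 ÷ 710 = 14.6 months (meets 3-month minimum)
Not all requirements met → denied.

Denied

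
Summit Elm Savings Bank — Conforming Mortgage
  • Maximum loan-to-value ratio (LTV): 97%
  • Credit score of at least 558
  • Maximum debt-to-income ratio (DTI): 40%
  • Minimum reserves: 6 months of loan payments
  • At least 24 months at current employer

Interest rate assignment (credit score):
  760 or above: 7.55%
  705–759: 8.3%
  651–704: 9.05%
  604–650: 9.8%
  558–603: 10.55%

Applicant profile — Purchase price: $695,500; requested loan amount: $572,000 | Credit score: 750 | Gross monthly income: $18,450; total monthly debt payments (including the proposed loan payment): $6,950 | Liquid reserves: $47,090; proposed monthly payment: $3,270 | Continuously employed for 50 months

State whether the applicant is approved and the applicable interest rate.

Approved at 8.3%

Credit score 750 ≥ 558 (meets minimum)
Loan-to-value = 572,000/695,500 = 82.2% — pass (97% max)
DTI: 6,950 ÷ 18,450 = 37.7%, within the 40% cap
Liquid reserves cover 47,090/3,270 = 14.4 months — ≥ 6 required
Employment 50 ≥ 24 months
All requirements met. Score 750 falls in the 705–759 tier → 8.3%.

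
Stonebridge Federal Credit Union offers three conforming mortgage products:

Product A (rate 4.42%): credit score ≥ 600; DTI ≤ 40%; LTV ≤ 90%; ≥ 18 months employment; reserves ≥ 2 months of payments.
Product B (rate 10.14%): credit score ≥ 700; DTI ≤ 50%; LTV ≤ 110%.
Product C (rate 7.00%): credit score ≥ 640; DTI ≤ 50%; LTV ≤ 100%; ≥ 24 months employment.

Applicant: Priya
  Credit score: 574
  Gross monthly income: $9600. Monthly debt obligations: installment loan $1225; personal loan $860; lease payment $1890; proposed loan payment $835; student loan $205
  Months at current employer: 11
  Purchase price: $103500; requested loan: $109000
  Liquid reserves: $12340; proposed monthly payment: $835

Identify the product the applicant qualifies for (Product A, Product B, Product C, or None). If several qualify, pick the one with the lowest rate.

Total debts = (1,225 + 860 + 1,890 + 835 + 205) = 5,015; DTI = 5,015/9,600 = 52.2%.
LTV = 109,000/103,500 = 105.3%.
Reserves = 12,340/835 = 14.8 months.
Product A: score 574 < 600; DTI 52.2% > 40%; LTV 105.3% > 90%; employment 11 < 18 mo; reserves 14.8 ≥ 2 mo → does not qualify.
Product B: score 574 < 700; DTI 52.2% > 50%; LTV 105.3% ≤ 110% → does not qualify.
Product C: score 574 < 640; DTI 52.2% > 50%; LTV 105.3% > 100%; employment 11 < 24 mo → does not qualify.

None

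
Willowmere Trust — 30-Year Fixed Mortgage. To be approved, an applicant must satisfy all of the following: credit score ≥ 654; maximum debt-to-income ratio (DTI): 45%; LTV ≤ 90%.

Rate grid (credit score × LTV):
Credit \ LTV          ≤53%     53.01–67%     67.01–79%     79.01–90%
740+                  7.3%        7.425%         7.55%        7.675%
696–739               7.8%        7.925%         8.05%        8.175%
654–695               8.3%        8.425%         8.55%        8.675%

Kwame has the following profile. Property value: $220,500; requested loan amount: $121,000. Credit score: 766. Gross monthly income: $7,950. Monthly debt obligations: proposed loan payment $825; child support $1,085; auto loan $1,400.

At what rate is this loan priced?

Credit score 766 ≥ 654; Total monthly debts = (825 + 1,085 + 1,400) = 3,310. DTI = 3,310/7,950 = 41.6% ≤ 45%
Loan-to-value = 121,000/220,500 = 54.9% — pass (90% max)
Row: 766 falls in 740+. Column: 54.9% falls in 53.01–67%. Rate = 7.425%.

7.425%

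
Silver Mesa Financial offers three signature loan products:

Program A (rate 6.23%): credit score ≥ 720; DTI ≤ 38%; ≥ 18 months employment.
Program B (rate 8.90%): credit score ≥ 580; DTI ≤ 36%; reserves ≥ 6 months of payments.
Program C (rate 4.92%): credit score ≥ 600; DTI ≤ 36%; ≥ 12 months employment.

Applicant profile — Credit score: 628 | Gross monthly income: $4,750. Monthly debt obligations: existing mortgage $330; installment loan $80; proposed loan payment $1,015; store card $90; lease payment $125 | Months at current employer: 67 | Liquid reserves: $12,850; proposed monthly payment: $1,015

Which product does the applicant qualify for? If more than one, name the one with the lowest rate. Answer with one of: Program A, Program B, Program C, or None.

Total debts = (330 + 80 + 1,015 + 90 + 125) = 1,640; DTI = 1,640/4,750 = 34.5%.
Reserves = 12,850/1,015 = 12.7 months.
Program A: score 628 < 720; DTI 34.5% ≤ 38%; employment 67 ≥ 18 mo → does not qualify.
Program B: score 628 ≥ 580; DTI 34.5% ≤ 36%; reserves 12.7 ≥ 6 mo → qualifies.
Program C: score 628 ≥ 600; DTI 34.5% ≤ 36%; employment 67 ≥ 12 mo → qualifies.
Qualifying: Program B, Program C. Lowest rate is 4.92% → Program C.

Program C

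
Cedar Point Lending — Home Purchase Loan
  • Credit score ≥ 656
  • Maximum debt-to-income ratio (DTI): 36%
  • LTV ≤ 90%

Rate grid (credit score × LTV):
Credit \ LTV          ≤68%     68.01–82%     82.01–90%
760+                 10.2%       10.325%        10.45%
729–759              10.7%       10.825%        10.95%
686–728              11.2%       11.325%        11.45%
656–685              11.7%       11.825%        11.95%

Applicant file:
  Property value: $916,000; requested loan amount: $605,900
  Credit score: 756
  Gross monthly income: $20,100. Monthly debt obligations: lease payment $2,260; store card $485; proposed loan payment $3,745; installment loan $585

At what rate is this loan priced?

Credit score 756 ≥ 656; Total monthly debts = (2,260 + 485 + 3,745 + 585) = 7,075. DTI: 7,075 ÷ 20,100 = 35.2%, within the 36% cap
LTV: 605,900 ÷ 916,000 = 66.1%, within 90% cap
Row: 756 falls in 729–759. Column: 66.1% falls in ≤68%. Rate = 10.7%.

10.7%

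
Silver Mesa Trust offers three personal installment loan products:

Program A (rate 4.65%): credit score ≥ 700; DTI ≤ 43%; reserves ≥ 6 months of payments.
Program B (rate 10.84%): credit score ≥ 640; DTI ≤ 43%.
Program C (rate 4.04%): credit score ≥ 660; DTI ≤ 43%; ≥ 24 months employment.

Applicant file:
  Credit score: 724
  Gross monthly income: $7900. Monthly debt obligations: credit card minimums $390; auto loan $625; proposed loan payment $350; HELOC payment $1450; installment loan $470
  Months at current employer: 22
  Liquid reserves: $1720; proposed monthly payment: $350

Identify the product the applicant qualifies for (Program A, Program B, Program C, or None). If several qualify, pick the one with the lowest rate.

Total debts = (390 + 625 + 350 + 1,450 + 470) = 3,285; DTI = 3,285/7,900 = 41.6%.
Reserves = 1,720/350 = 4.9 months.
Program A: score 724 ≥ 700; DTI 41.6% ≤ 43%; reserves 4.9 < 6 mo → does not qualify.
Program B: score 724 ≥ 640; DTI 41.6% ≤ 43% → qualifies.
Program C: score 724 ≥ 660; DTI 41.6% ≤ 43%; employment 22 < 24 mo → does not qualify.

Program B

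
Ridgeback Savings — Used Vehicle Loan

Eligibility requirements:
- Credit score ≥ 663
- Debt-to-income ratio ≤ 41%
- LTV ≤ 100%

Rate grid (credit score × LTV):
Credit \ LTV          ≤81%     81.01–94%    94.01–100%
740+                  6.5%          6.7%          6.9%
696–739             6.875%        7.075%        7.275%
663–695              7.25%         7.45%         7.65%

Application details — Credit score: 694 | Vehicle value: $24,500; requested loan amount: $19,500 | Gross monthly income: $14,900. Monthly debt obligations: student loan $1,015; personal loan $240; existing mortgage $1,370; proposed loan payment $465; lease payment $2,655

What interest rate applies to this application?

7.25%

Credit score 694 ≥ 663; Total monthly debts = (1,015 + 240 + 1,370 + 465 + 2,655) = 5,745. Debt-to-income = 5,745/14,900 = 38.6% — meets 41% limit
LTV: 19,500 ÷ 24,500 = 79.6%, within 100% cap
Row: 694 falls in 663–695. Column: 79.6% falls in ≤81%. Rate = 7.25%.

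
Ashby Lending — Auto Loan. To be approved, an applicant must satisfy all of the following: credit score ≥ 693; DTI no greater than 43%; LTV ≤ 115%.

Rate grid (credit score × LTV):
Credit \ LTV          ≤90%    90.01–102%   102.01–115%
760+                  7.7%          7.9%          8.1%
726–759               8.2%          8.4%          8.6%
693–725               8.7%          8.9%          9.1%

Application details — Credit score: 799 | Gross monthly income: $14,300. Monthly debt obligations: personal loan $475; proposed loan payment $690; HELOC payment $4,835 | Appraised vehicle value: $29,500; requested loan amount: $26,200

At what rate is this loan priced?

Credit score 799 ≥ 693; Total monthly debts = (475 + 690 + 4,835) = 6,000. Debt-to-income = 6,000/14,300 = 42% — meets 43% limit
LTV = 26,200/29,500 = 88.8% ≤ 115%
Row: 799 falls in 760+. Column: 88.8% falls in ≤90%. Rate = 7.7%.

7.7%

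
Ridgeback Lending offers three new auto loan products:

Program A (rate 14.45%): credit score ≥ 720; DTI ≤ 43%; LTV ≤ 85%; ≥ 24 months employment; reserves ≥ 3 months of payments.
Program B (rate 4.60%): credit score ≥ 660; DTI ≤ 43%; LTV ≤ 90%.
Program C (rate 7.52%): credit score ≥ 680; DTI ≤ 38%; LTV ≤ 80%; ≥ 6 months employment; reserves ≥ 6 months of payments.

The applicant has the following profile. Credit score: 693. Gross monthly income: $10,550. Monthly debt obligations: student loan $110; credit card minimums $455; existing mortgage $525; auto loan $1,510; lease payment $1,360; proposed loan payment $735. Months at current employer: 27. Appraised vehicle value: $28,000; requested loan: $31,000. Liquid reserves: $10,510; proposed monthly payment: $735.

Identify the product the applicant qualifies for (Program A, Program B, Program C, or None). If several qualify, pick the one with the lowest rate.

None

Total debts = (110 + 455 + 525 + 1,510 + 1,360 + 735) = 4,695; DTI = 4,695/10,550 = 44.5%.
LTV = 31,000/28,000 = 110.7%.
Reserves = 10,510/735 = 14.3 months.
Program A: score 693 < 720; DTI 44.5% > 43%; LTV 110.7% > 85%; employment 27 ≥ 24 mo; reserves 14.3 ≥ 3 mo → does not qualify.
Program B: score 693 ≥ 660; DTI 44.5% > 43%; LTV 110.7% > 90% → does not qualify.
Program C: score 693 ≥ 680; DTI 44.5% > 38%; LTV 110.7% > 80%; employment 27 ≥ 6 mo; reserves 14.3 ≥ 6 mo → does not qualify.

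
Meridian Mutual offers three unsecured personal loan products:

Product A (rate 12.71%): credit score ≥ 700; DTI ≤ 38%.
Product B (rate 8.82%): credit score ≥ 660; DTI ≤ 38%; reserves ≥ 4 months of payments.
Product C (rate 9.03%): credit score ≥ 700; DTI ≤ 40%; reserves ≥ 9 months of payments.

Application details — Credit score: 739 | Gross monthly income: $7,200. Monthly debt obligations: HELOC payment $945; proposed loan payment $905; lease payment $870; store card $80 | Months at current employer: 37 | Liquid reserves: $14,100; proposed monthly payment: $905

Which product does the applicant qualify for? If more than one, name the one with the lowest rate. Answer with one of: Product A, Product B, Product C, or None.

Product C

Total debts = (945 + 905 + 870 + 80) = 2,800; DTI = 2,800/7,200 = 38.9%.
Reserves = 14,100/905 = 15.6 months.
Product A: score 739 ≥ 700; DTI 38.9% > 38% → does not qualify.
Product B: score 739 ≥ 660; DTI 38.9% > 38%; reserves 15.6 ≥ 4 mo → does not qualify.
Product C: score 739 ≥ 700; DTI 38.9% ≤ 40%; reserves 15.6 ≥ 9 mo → qualifies.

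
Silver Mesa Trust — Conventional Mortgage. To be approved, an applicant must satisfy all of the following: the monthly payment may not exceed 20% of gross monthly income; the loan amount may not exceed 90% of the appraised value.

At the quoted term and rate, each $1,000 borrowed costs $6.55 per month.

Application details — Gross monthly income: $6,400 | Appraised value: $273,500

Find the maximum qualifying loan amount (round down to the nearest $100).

$195,400

Payment cap: 20% × $6,400 = $1,280/month.
At $6.55 per $1,000, that supports 1,280/6.55 × 1,000 ≈ $195,419 → $195,400.
LTV cap: 90% × $273,500 = $246,150 → $246,100.
Binding constraint: payment-to-income.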